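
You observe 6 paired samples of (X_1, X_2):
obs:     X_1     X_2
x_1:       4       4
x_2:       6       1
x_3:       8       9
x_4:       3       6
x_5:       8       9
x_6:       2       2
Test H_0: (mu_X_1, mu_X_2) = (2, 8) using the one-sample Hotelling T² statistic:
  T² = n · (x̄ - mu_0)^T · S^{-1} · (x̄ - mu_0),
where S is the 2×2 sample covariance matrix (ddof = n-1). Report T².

Step 1 — sample mean vector:
  mean(X_1) = (4 + 6 + 8 + 3 + 8 + 2) / 6 = 31/6 = 5.1667
  mean(X_2) = (4 + 1 + 9 + 6 + 9 + 2) / 6 = 31/6 = 5.1667
  x̄ = (5.1667, 5.1667),  deviation x̄ - mu_0 = (5.1667, 5.1667) - (2, 8) = (3.1667, -2.8333).

Step 2 — sample covariance matrix, S[i,j] = (1/(n-1)) · Σ_k (x_{k,i} - mean_i) · (x_{k,j} - mean_j), divisor n-1 = 5:
  S[X_1,X_1] = ((-1.1667)·(-1.1667) + (0.8333)·(0.8333) + (2.8333)·(2.8333) + (-2.1667)·(-2.1667) + (2.8333)·(2.8333) + (-3.1667)·(-3.1667)) / 5 = 32.8333/5 = 6.5667
  S[X_1,X_2] = ((-1.1667)·(-1.1667) + (0.8333)·(-4.1667) + (2.8333)·(3.8333) + (-2.1667)·(0.8333) + (2.8333)·(3.8333) + (-3.1667)·(-3.1667)) / 5 = 27.8333/5 = 5.5667
  S[X_2,X_2] = ((-1.1667)·(-1.1667) + (-4.1667)·(-4.1667) + (3.8333)·(3.8333) + (0.8333)·(0.8333) + (3.8333)·(3.8333) + (-3.1667)·(-3.1667)) / 5 = 58.8333/5 = 11.7667
  S = [[6.5667, 5.5667],
 [5.5667, 11.7667]].

Step 3 — invert S. det(S) = 6.5667·11.7667 - (5.5667)² = 46.28.
  S^{-1} = (1/det) · [[d, -b], [-b, a]] = [[0.2542, -0.1203],
 [-0.1203, 0.1419]].

Step 4 — quadratic form (x̄ - mu_0)^T · S^{-1} · (x̄ - mu_0):
  S^{-1} · (x̄ - mu_0) = (1.1459, -0.7829),
  (x̄ - mu_0)^T · [...] = (3.1667)·(1.1459) + (-2.8333)·(-0.7829) = 5.847.

Step 5 — scale by n: T² = 6 · 5.847 = 35.0821.

T² ≈ 35.0821


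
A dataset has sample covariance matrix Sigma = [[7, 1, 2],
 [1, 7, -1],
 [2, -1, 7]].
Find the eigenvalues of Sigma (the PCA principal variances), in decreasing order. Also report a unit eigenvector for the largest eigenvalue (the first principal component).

Step 1 — characteristic polynomial p(λ) = det(λI - Sigma) = λ³ - tr·λ² + c_1·λ - det, where tr = trace, c_1 = sum of the principal 2×2 minors, det = det(Sigma):
  tr = 7 + 7 + 7 = 21,
  c_1 = (7·7 - (1)²) + (7·7 - (2)²) + (7·7 - (-1)²) = 48 + 45 + 48 = 141,
  det = 7·(7·7 - (-1)²) - (1)·((1)·7 - (-1)·(2)) + (2)·((1)·(-1) - 7·(2)) = 7·(48) - (1)·(9) + (2)·(-15) = 297.
  So p(λ) = λ³ - 21λ² + 141λ - 297.
Step 2 — look for an integer root (rational root theorem: any rational root is an integer divisor of 297). Testing λ = 9:
  p(9) = 729 - 1701 + 1269 - 297 = 0  ✓
  Dividing out (λ - 9): p(λ) = (λ - 9)(λ² - 12λ + 33).
Step 3 — remaining eigenvalues from the quadratic λ² - 12λ + 33 = 0:
  Δ = 12² - 4·33 = 144 - 132 = 12,  λ = (12 ± √12)/2 = (12 ± 3.4641)/2 ≈ 7.7321 or 4.2679.
  Sorted: λ_1 = 9,  λ_2 = 7.7321,  λ_3 = 4.2679  (check: sum = 21 = tr ✓).

Step 4 — unit eigenvector for λ_1 = 9: v spans the null space of (Sigma - λ_1 I), whose rows are
  r_1 = (-2, 1, 2),  r_2 = (1, -2, -1),  r_3 = (2, -1, -2).
  v is orthogonal to every row, so take v ∝ r_1 × r_2 = ((1)·(-1) - (2)·(-2), (2)·(1) - (-2)·(-1), (-2)·(-2) - (1)·(1)) = (3, 0, 3).
  Rescale (divide by 3): u = (1, 0, 1).
  ||u|| = √((1)² + (0)² + (1)²) = √(2) ≈ 1.4142,  v_1 = u/||u|| ≈ (0.7071, 0, 0.7071) (||v_1|| = 1).

λ_1 = 9,  λ_2 = 7.7321,  λ_3 = 4.2679;  v_1 ≈ (0.7071, 0, 0.7071)


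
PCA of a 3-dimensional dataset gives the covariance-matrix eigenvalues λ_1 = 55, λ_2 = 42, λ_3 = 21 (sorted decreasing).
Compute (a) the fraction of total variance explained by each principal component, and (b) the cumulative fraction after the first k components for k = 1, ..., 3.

Step 1 — total variance = trace(Sigma) = Σ λ_i = 55 + 42 + 21 = 118.

Step 2 — fraction explained by component i = λ_i / Σ λ:
  PC1: 55/118 = 0.4661
  PC2: 42/118 = 0.3559
  PC3: 21/118 = 0.178

Step 3 — cumulative fraction after k components = (λ_1 + ... + λ_k) / Σ λ:
  k = 1: 55/118 = 0.4661
  k = 2: (55 + 42)/118 = 97/118 = 0.822
  k = 3: (55 + 42 + 21)/118 = 118/118 = 1

Summary (fraction, with percent):

explained: PC1 0.4661 (46.61%), PC2 0.3559 (35.59%), PC3 0.178 (17.8%);  cumulative: 0.4661, 0.822, 1


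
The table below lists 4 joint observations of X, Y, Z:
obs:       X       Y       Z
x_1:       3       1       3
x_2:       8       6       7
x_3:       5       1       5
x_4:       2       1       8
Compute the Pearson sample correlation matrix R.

Step 1 — column means:
  mean(X) = (3 + 8 + 5 + 2) / 4 = 18/4 = 4.5
  mean(Y) = (1 + 6 + 1 + 1) / 4 = 9/4 = 2.25
  mean(Z) = (3 + 7 + 5 + 8) / 4 = 23/4 = 5.75

Step 2 — sample variances and covariances s[i,j] = (1/(n-1)) · Σ_k (x_{k,i} - mean_i) · (x_{k,j} - mean_j), with n-1 = 3:
  s[X,X] = ((-1.5)·(-1.5) + (3.5)·(3.5) + (0.5)·(0.5) + (-2.5)·(-2.5)) / 3 = 21/3 = 7
  s[X,Y] = ((-1.5)·(-1.25) + (3.5)·(3.75) + (0.5)·(-1.25) + (-2.5)·(-1.25)) / 3 = 17.5/3 = 5.8333
  s[X,Z] = ((-1.5)·(-2.75) + (3.5)·(1.25) + (0.5)·(-0.75) + (-2.5)·(2.25)) / 3 = 2.5/3 = 0.8333
  s[Y,Y] = ((-1.25)·(-1.25) + (3.75)·(3.75) + (-1.25)·(-1.25) + (-1.25)·(-1.25)) / 3 = 18.75/3 = 6.25
  s[Y,Z] = ((-1.25)·(-2.75) + (3.75)·(1.25) + (-1.25)·(-0.75) + (-1.25)·(2.25)) / 3 = 6.25/3 = 2.0833
  s[Z,Z] = ((-2.75)·(-2.75) + (1.25)·(1.25) + (-0.75)·(-0.75) + (2.25)·(2.25)) / 3 = 14.75/3 = 4.9167
  Sample standard deviations s_i = √(s[i,i]):
  s(X) = √(7) = 2.6458
  s(Y) = √(6.25) = 2.5
  s(Z) = √(4.9167) = 2.2174

Step 3 — r_{ij} = s_{ij} / (s_i · s_j):
  r[X,X] = 1 (diagonal).
  r[X,Y] = 5.8333 / (2.6458 · 2.5) = 5.8333 / 6.6144 = 0.8819
  r[X,Z] = 0.8333 / (2.6458 · 2.2174) = 0.8333 / 5.8666 = 0.142
  r[Y,Y] = 1 (diagonal).
  r[Y,Z] = 2.0833 / (2.5 · 2.2174) = 2.0833 / 5.5434 = 0.3758
  r[Z,Z] = 1 (diagonal).

R is symmetric with unit diagonal. Assembling:

R = [[1, 0.8819, 0.142],
 [0.8819, 1, 0.3758],
 [0.142, 0.3758, 1]]


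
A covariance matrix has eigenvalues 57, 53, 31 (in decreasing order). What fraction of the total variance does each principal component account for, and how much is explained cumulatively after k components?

Step 1 — total variance = trace(Sigma) = Σ λ_i = 57 + 53 + 31 = 141.

Step 2 — fraction explained by component i = λ_i / Σ λ:
  PC1: 57/141 = 0.4043
  PC2: 53/141 = 0.3759
  PC3: 31/141 = 0.2199

Step 3 — cumulative fraction after k components = (λ_1 + ... + λ_k) / Σ λ:
  k = 1: 57/141 = 0.4043
  k = 2: (57 + 53)/141 = 110/141 = 0.7801
  k = 3: (57 + 53 + 31)/141 = 141/141 = 1

Summary (fraction, with percent):

explained: PC1 0.4043 (40.43%), PC2 0.3759 (37.59%), PC3 0.2199 (21.99%);  cumulative: 0.4043, 0.7801, 1


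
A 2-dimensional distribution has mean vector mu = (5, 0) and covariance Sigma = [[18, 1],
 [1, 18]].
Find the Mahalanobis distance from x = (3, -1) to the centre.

Step 1 — centre the observation: (x - mu) = (-2, -1).

Step 2 — invert Sigma. det(Sigma) = 18·18 - (1)² = 323.
  Sigma^{-1} = (1/det) · [[d, -b], [-b, a]] = [[0.0557, -0.0031],
 [-0.0031, 0.0557]].

Step 3 — form the quadratic (x - mu)^T · Sigma^{-1} · (x - mu):
  Sigma^{-1} · (x - mu) = (-0.1084, -0.0495).
  (x - mu)^T · [Sigma^{-1} · (x - mu)] = (-2)·(-0.1084) + (-1)·(-0.0495) = 0.2663.

Step 4 — take square root: d = √(0.2663) ≈ 0.516.

d(x, mu) = √(0.2663) ≈ 0.516


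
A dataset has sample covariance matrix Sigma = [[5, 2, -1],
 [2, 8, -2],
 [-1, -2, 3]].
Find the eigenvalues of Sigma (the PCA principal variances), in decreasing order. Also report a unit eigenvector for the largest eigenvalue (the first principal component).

Step 1 — characteristic polynomial p(λ) = det(λI - Sigma) = λ³ - tr·λ² + c_1·λ - det, where tr = trace, c_1 = sum of the principal 2×2 minors, det = det(Sigma):
  tr = 5 + 8 + 3 = 16,
  c_1 = (5·8 - (2)²) + (5·3 - (-1)²) + (8·3 - (-2)²) = 36 + 14 + 20 = 70,
  det = 5·(8·3 - (-2)²) - (2)·((2)·3 - (-2)·(-1)) + (-1)·((2)·(-2) - 8·(-1)) = 5·(20) - (2)·(4) + (-1)·(4) = 88.
  So p(λ) = λ³ - 16λ² + 70λ - 88.
Step 2 — look for an integer root (rational root theorem: any rational root is an integer divisor of 88). Testing λ = 4:
  p(4) = 64 - 256 + 280 - 88 = 0  ✓
  Dividing out (λ - 4): p(λ) = (λ - 4)(λ² - 12λ + 22).
Step 3 — remaining eigenvalues from the quadratic λ² - 12λ + 22 = 0:
  Δ = 12² - 4·22 = 144 - 88 = 56,  λ = (12 ± √56)/2 = (12 ± 7.4833)/2 ≈ 9.7417 or 2.2583.
  Sorted: λ_1 = 9.7417,  λ_2 = 4,  λ_3 = 2.2583  (check: sum = 16 = tr ✓).

Step 4 — unit eigenvector for λ_1 ≈ 9.7417: v spans the null space of (Sigma - λ_1 I), whose rows are
  r_1 = (-4.7417, 2, -1),  r_2 = (2, -1.7417, -2),  r_3 = (-1, -2, -6.7417).
  v is orthogonal to every row, so take v ∝ r_1 × r_2 = ((2)·(-2) - (-1)·(-1.7417), (-1)·(2) - (-4.7417)·(-2), (-4.7417)·(-1.7417) - (2)·(2)) ≈ (-5.7417, -11.4833, 4.2583).
  Rescale (multiply by -1 so the first nonzero entry is positive): u = (5.7417, 11.4833, -4.2583).
  ||u|| = √((5.7417)² + (11.4833)² + (-4.2583)²) = √(182.9666) ≈ 13.5265,  v_1 = u/||u|| ≈ (0.4245, 0.8489, -0.3148) (||v_1|| = 1).

λ_1 = 9.7417,  λ_2 = 4,  λ_3 = 2.2583;  v_1 ≈ (0.4245, 0.8489, -0.3148)


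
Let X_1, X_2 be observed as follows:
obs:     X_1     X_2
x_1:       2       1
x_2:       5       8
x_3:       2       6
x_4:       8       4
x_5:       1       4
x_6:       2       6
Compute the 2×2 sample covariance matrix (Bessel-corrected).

Step 1 — column means:
  mean(X_1) = (2 + 5 + 2 + 8 + 1 + 2) / 6 = 20/6 = 3.3333
  mean(X_2) = (1 + 8 + 6 + 4 + 4 + 6) / 6 = 29/6 = 4.8333

Step 2 — sample covariance S[i,j] = (1/(n-1)) · Σ_k (x_{k,i} - mean_i) · (x_{k,j} - mean_j), with n-1 = 5.
  S[X_1,X_1] = ((-1.3333)·(-1.3333) + (1.6667)·(1.6667) + (-1.3333)·(-1.3333) + (4.6667)·(4.6667) + (-2.3333)·(-2.3333) + (-1.3333)·(-1.3333)) / 5 = 35.3333/5 = 7.0667
  S[X_1,X_2] = ((-1.3333)·(-3.8333) + (1.6667)·(3.1667) + (-1.3333)·(1.1667) + (4.6667)·(-0.8333) + (-2.3333)·(-0.8333) + (-1.3333)·(1.1667)) / 5 = 5.3333/5 = 1.0667
  S[X_2,X_2] = ((-3.8333)·(-3.8333) + (3.1667)·(3.1667) + (1.1667)·(1.1667) + (-0.8333)·(-0.8333) + (-0.8333)·(-0.8333) + (1.1667)·(1.1667)) / 5 = 28.8333/5 = 5.7667

S is symmetric (S[j,i] = S[i,j]). Assembling:

S = [[7.0667, 1.0667],
 [1.0667, 5.7667]]


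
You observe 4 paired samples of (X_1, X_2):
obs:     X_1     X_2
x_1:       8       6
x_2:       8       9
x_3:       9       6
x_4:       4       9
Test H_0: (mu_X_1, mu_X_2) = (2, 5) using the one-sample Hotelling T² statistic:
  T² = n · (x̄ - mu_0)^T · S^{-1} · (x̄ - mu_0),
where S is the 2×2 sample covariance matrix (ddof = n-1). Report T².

Step 1 — sample mean vector:
  mean(X_1) = (8 + 8 + 9 + 4) / 4 = 29/4 = 7.25
  mean(X_2) = (6 + 9 + 6 + 9) / 4 = 30/4 = 7.5
  x̄ = (7.25, 7.5),  deviation x̄ - mu_0 = (7.25, 7.5) - (2, 5) = (5.25, 2.5).

Step 2 — sample covariance matrix, S[i,j] = (1/(n-1)) · Σ_k (x_{k,i} - mean_i) · (x_{k,j} - mean_j), divisor n-1 = 3:
  S[X_1,X_1] = ((0.75)·(0.75) + (0.75)·(0.75) + (1.75)·(1.75) + (-3.25)·(-3.25)) / 3 = 14.75/3 = 4.9167
  S[X_1,X_2] = ((0.75)·(-1.5) + (0.75)·(1.5) + (1.75)·(-1.5) + (-3.25)·(1.5)) / 3 = -7.5/3 = -2.5
  S[X_2,X_2] = ((-1.5)·(-1.5) + (1.5)·(1.5) + (-1.5)·(-1.5) + (1.5)·(1.5)) / 3 = 9/3 = 3
  S = [[4.9167, -2.5],
 [-2.5, 3]].

Step 3 — invert S. det(S) = 4.9167·3 - (-2.5)² = 8.5.
  S^{-1} = (1/det) · [[d, -b], [-b, a]] = [[0.3529, 0.2941],
 [0.2941, 0.5784]].

Step 4 — quadratic form (x̄ - mu_0)^T · S^{-1} · (x̄ - mu_0):
  S^{-1} · (x̄ - mu_0) = (2.5882, 2.9902),
  (x̄ - mu_0)^T · [...] = (5.25)·(2.5882) + (2.5)·(2.9902) = 21.0637.

Step 5 — scale by n: T² = 4 · 21.0637 = 84.2549.

T² ≈ 84.2549


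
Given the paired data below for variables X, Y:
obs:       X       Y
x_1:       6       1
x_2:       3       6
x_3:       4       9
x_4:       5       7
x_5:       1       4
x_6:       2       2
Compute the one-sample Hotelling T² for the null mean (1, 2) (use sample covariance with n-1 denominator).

Step 1 — sample mean vector:
  mean(X) = (6 + 3 + 4 + 5 + 1 + 2) / 6 = 21/6 = 3.5
  mean(Y) = (1 + 6 + 9 + 7 + 4 + 2) / 6 = 29/6 = 4.8333
  x̄ = (3.5, 4.8333),  deviation x̄ - mu_0 = (3.5, 4.8333) - (1, 2) = (2.5, 2.8333).

Step 2 — sample covariance matrix, S[i,j] = (1/(n-1)) · Σ_k (x_{k,i} - mean_i) · (x_{k,j} - mean_j), divisor n-1 = 5:
  S[X,X] = ((2.5)·(2.5) + (-0.5)·(-0.5) + (0.5)·(0.5) + (1.5)·(1.5) + (-2.5)·(-2.5) + (-1.5)·(-1.5)) / 5 = 17.5/5 = 3.5
  S[X,Y] = ((2.5)·(-3.8333) + (-0.5)·(1.1667) + (0.5)·(4.1667) + (1.5)·(2.1667) + (-2.5)·(-0.8333) + (-1.5)·(-2.8333)) / 5 = 1.5/5 = 0.3
  S[Y,Y] = ((-3.8333)·(-3.8333) + (1.1667)·(1.1667) + (4.1667)·(4.1667) + (2.1667)·(2.1667) + (-0.8333)·(-0.8333) + (-2.8333)·(-2.8333)) / 5 = 46.8333/5 = 9.3667
  S = [[3.5, 0.3],
 [0.3, 9.3667]].

Step 3 — invert S. det(S) = 3.5·9.3667 - (0.3)² = 32.6933.
  S^{-1} = (1/det) · [[d, -b], [-b, a]] = [[0.2865, -0.0092],
 [-0.0092, 0.1071]].

Step 4 — quadratic form (x̄ - mu_0)^T · S^{-1} · (x̄ - mu_0):
  S^{-1} · (x̄ - mu_0) = (0.6903, 0.2804),
  (x̄ - mu_0)^T · [...] = (2.5)·(0.6903) + (2.8333)·(0.2804) = 2.5201.

Step 5 — scale by n: T² = 6 · 2.5201 = 15.1203.

T² ≈ 15.1203


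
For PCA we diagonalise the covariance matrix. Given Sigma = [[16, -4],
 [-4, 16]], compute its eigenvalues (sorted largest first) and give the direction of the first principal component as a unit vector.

Step 1 — characteristic polynomial of 2×2 Sigma:
  det(Sigma - λI) = λ² - trace · λ + det = 0.
  trace = 16 + 16 = 32, det = 16·16 - (-4)² = 240.
Step 2 — discriminant:
  Δ = trace² - 4·det = 1024 - 960 = 64.
Step 3 — eigenvalues:
  λ = (trace ± √Δ)/2 = (32 ± 8)/2,
  λ_1 = 20,  λ_2 = 12.

Step 4 — unit eigenvector for λ_1: solve (Sigma - λ_1 I)v = 0. First row:
  (16 - 20)·v_x + (-4)·v_y = 0, i.e. (-4)·v_x + (-4)·v_y = 0,
  so v ∝ (b, λ_1 - a) = (-4, 4); multiply by -1 so the first entry is positive: u = (4, -4).
  ||u|| = √((4)² + (-4)²) = √(32) ≈ 5.6569,
  v_1 = u/||u|| ≈ (0.7071, -0.7071) (||v_1|| = 1).

λ_1 = 20,  λ_2 = 12;  v_1 ≈ (0.7071, -0.7071)


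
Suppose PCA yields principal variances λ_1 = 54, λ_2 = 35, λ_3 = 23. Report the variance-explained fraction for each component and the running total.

Step 1 — total variance = trace(Sigma) = Σ λ_i = 54 + 35 + 23 = 112.

Step 2 — fraction explained by component i = λ_i / Σ λ:
  PC1: 54/112 = 0.4821
  PC2: 35/112 = 0.3125
  PC3: 23/112 = 0.2054

Step 3 — cumulative fraction after k components = (λ_1 + ... + λ_k) / Σ λ:
  k = 1: 54/112 = 0.4821
  k = 2: (54 + 35)/112 = 89/112 = 0.7946
  k = 3: (54 + 35 + 23)/112 = 112/112 = 1

Summary (fraction, with percent):

explained: PC1 0.4821 (48.21%), PC2 0.3125 (31.25%), PC3 0.2054 (20.54%);  cumulative: 0.4821, 0.7946, 1


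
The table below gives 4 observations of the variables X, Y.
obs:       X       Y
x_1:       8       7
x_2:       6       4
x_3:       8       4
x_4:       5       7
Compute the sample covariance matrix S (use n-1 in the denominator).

Step 1 — column means:
  mean(X) = (8 + 6 + 8 + 5) / 4 = 27/4 = 6.75
  mean(Y) = (7 + 4 + 4 + 7) / 4 = 22/4 = 5.5

Step 2 — sample covariance S[i,j] = (1/(n-1)) · Σ_k (x_{k,i} - mean_i) · (x_{k,j} - mean_j), with n-1 = 3.
  S[X,X] = ((1.25)·(1.25) + (-0.75)·(-0.75) + (1.25)·(1.25) + (-1.75)·(-1.75)) / 3 = 6.75/3 = 2.25
  S[X,Y] = ((1.25)·(1.5) + (-0.75)·(-1.5) + (1.25)·(-1.5) + (-1.75)·(1.5)) / 3 = -1.5/3 = -0.5
  S[Y,Y] = ((1.5)·(1.5) + (-1.5)·(-1.5) + (-1.5)·(-1.5) + (1.5)·(1.5)) / 3 = 9/3 = 3

S is symmetric (S[j,i] = S[i,j]). Assembling:

S = [[2.25, -0.5],
 [-0.5, 3]]


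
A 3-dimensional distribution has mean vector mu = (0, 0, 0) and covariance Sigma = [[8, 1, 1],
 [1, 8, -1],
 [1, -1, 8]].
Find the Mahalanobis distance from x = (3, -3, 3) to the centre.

Step 1 — centre the observation: (x - mu) = (3, -3, 3).

Step 2 — invert Sigma (cofactor / det for 3×3, or solve directly):
  Sigma^{-1} = [[0.1296, -0.0185, -0.0185],
 [-0.0185, 0.1296, 0.0185],
 [-0.0185, 0.0185, 0.1296]].

Step 3 — form the quadratic (x - mu)^T · Sigma^{-1} · (x - mu):
  Sigma^{-1} · (x - mu) = (0.3889, -0.3889, 0.2778).
  (x - mu)^T · [Sigma^{-1} · (x - mu)] = (3)·(0.3889) + (-3)·(-0.3889) + (3)·(0.2778) = 3.1667.

Step 4 — take square root: d = √(3.1667) ≈ 1.7795.

d(x, mu) = √(3.1667) ≈ 1.7795


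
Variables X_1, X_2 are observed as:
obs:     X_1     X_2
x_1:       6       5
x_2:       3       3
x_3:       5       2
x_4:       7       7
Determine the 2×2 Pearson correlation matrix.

Step 1 — column means:
  mean(X_1) = (6 + 3 + 5 + 7) / 4 = 21/4 = 5.25
  mean(X_2) = (5 + 3 + 2 + 7) / 4 = 17/4 = 4.25

Step 2 — sample variances and covariances s[i,j] = (1/(n-1)) · Σ_k (x_{k,i} - mean_i) · (x_{k,j} - mean_j), with n-1 = 3:
  s[X_1,X_1] = ((0.75)·(0.75) + (-2.25)·(-2.25) + (-0.25)·(-0.25) + (1.75)·(1.75)) / 3 = 8.75/3 = 2.9167
  s[X_1,X_2] = ((0.75)·(0.75) + (-2.25)·(-1.25) + (-0.25)·(-2.25) + (1.75)·(2.75)) / 3 = 8.75/3 = 2.9167
  s[X_2,X_2] = ((0.75)·(0.75) + (-1.25)·(-1.25) + (-2.25)·(-2.25) + (2.75)·(2.75)) / 3 = 14.75/3 = 4.9167
  Sample standard deviations s_i = √(s[i,i]):
  s(X_1) = √(2.9167) = 1.7078
  s(X_2) = √(4.9167) = 2.2174

Step 3 — r_{ij} = s_{ij} / (s_i · s_j):
  r[X_1,X_1] = 1 (diagonal).
  r[X_1,X_2] = 2.9167 / (1.7078 · 2.2174) = 2.9167 / 3.7869 = 0.7702
  r[X_2,X_2] = 1 (diagonal).

R is symmetric with unit diagonal. Assembling:

R = [[1, 0.7702],
 [0.7702, 1]]


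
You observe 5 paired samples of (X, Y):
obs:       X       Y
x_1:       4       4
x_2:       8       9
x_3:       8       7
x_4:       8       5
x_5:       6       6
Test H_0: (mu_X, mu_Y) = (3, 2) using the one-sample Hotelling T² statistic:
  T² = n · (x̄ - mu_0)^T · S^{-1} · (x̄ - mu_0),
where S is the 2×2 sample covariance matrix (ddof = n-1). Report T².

Step 1 — sample mean vector:
  mean(X) = (4 + 8 + 8 + 8 + 6) / 5 = 34/5 = 6.8
  mean(Y) = (4 + 9 + 7 + 5 + 6) / 5 = 31/5 = 6.2
  x̄ = (6.8, 6.2),  deviation x̄ - mu_0 = (6.8, 6.2) - (3, 2) = (3.8, 4.2).

Step 2 — sample covariance matrix, S[i,j] = (1/(n-1)) · Σ_k (x_{k,i} - mean_i) · (x_{k,j} - mean_j), divisor n-1 = 4:
  S[X,X] = ((-2.8)·(-2.8) + (1.2)·(1.2) + (1.2)·(1.2) + (1.2)·(1.2) + (-0.8)·(-0.8)) / 4 = 12.8/4 = 3.2
  S[X,Y] = ((-2.8)·(-2.2) + (1.2)·(2.8) + (1.2)·(0.8) + (1.2)·(-1.2) + (-0.8)·(-0.2)) / 4 = 9.2/4 = 2.3
  S[Y,Y] = ((-2.2)·(-2.2) + (2.8)·(2.8) + (0.8)·(0.8) + (-1.2)·(-1.2) + (-0.2)·(-0.2)) / 4 = 14.8/4 = 3.7
  S = [[3.2, 2.3],
 [2.3, 3.7]].

Step 3 — invert S. det(S) = 3.2·3.7 - (2.3)² = 6.55.
  S^{-1} = (1/det) · [[d, -b], [-b, a]] = [[0.5649, -0.3511],
 [-0.3511, 0.4885]].

Step 4 — quadratic form (x̄ - mu_0)^T · S^{-1} · (x̄ - mu_0):
  S^{-1} · (x̄ - mu_0) = (0.6718, 0.7176),
  (x̄ - mu_0)^T · [...] = (3.8)·(0.6718) + (4.2)·(0.7176) = 5.5664.

Step 5 — scale by n: T² = 5 · 5.5664 = 27.8321.

T² ≈ 27.8321


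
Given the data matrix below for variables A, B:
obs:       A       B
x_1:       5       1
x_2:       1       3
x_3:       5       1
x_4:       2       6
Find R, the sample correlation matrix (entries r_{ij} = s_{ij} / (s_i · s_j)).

Step 1 — column means:
  mean(A) = (5 + 1 + 5 + 2) / 4 = 13/4 = 3.25
  mean(B) = (1 + 3 + 1 + 6) / 4 = 11/4 = 2.75

Step 2 — sample variances and covariances s[i,j] = (1/(n-1)) · Σ_k (x_{k,i} - mean_i) · (x_{k,j} - mean_j), with n-1 = 3:
  s[A,A] = ((1.75)·(1.75) + (-2.25)·(-2.25) + (1.75)·(1.75) + (-1.25)·(-1.25)) / 3 = 12.75/3 = 4.25
  s[A,B] = ((1.75)·(-1.75) + (-2.25)·(0.25) + (1.75)·(-1.75) + (-1.25)·(3.25)) / 3 = -10.75/3 = -3.5833
  s[B,B] = ((-1.75)·(-1.75) + (0.25)·(0.25) + (-1.75)·(-1.75) + (3.25)·(3.25)) / 3 = 16.75/3 = 5.5833
  Sample standard deviations s_i = √(s[i,i]):
  s(A) = √(4.25) = 2.0616
  s(B) = √(5.5833) = 2.3629

Step 3 — r_{ij} = s_{ij} / (s_i · s_j):
  r[A,A] = 1 (diagonal).
  r[A,B] = -3.5833 / (2.0616 · 2.3629) = -3.5833 / 4.8713 = -0.7356
  r[B,B] = 1 (diagonal).

R is symmetric with unit diagonal. Assembling:

R = [[1, -0.7356],
 [-0.7356, 1]]


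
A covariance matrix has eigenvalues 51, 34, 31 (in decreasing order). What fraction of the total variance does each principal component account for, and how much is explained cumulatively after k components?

Step 1 — total variance = trace(Sigma) = Σ λ_i = 51 + 34 + 31 = 116.

Step 2 — fraction explained by component i = λ_i / Σ λ:
  PC1: 51/116 = 0.4397
  PC2: 34/116 = 0.2931
  PC3: 31/116 = 0.2672

Step 3 — cumulative fraction after k components = (λ_1 + ... + λ_k) / Σ λ:
  k = 1: 51/116 = 0.4397
  k = 2: (51 + 34)/116 = 85/116 = 0.7328
  k = 3: (51 + 34 + 31)/116 = 116/116 = 1

Summary (fraction, with percent):

explained: PC1 0.4397 (43.97%), PC2 0.2931 (29.31%), PC3 0.2672 (26.72%);  cumulative: 0.4397, 0.7328, 1


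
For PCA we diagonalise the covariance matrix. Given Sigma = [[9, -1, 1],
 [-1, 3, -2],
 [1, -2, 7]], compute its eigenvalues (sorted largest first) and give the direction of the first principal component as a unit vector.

Step 1 — characteristic polynomial p(λ) = det(λI - Sigma) = λ³ - tr·λ² + c_1·λ - det, where tr = trace, c_1 = sum of the principal 2×2 minors, det = det(Sigma):
  tr = 9 + 3 + 7 = 19,
  c_1 = (9·3 - (-1)²) + (9·7 - (1)²) + (3·7 - (-2)²) = 26 + 62 + 17 = 105,
  det = 9·(3·7 - (-2)²) - (-1)·((-1)·7 - (-2)·(1)) + (1)·((-1)·(-2) - 3·(1)) = 9·(17) - (-1)·(-5) + (1)·(-1) = 147.
  So p(λ) = λ³ - 19λ² + 105λ - 147.
Step 2 — look for an integer root (rational root theorem: any rational root is an integer divisor of 147). Testing λ = 7:
  p(7) = 343 - 931 + 735 - 147 = 0  ✓
  Dividing out (λ - 7): p(λ) = (λ - 7)(λ² - 12λ + 21).
Step 3 — remaining eigenvalues from the quadratic λ² - 12λ + 21 = 0:
  Δ = 12² - 4·21 = 144 - 84 = 60,  λ = (12 ± √60)/2 = (12 ± 7.746)/2 ≈ 9.873 or 2.127.
  Sorted: λ_1 = 9.873,  λ_2 = 7,  λ_3 = 2.127  (check: sum = 19 = tr ✓).

Step 4 — unit eigenvector for λ_1 ≈ 9.873: v spans the null space of (Sigma - λ_1 I), whose rows are
  r_1 = (-0.873, -1, 1),  r_2 = (-1, -6.873, -2),  r_3 = (1, -2, -2.873).
  v is orthogonal to every row, so take v ∝ r_1 × r_2 = ((-1)·(-2) - (1)·(-6.873), (1)·(-1) - (-0.873)·(-2), (-0.873)·(-6.873) - (-1)·(-1)) ≈ (8.873, -2.746, 5).
  Let u = (8.873, -2.746, 5).
  ||u|| = √((8.873)² + (-2.746)² + (5)²) = √(111.2702) ≈ 10.5485,  v_1 = u/||u|| ≈ (0.8412, -0.2603, 0.474) (||v_1|| = 1).

λ_1 = 9.873,  λ_2 = 7,  λ_3 = 2.127;  v_1 ≈ (0.8412, -0.2603, 0.474)


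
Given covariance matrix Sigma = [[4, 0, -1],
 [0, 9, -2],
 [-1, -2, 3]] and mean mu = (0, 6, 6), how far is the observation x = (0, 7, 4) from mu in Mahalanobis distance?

Step 1 — centre the observation: (x - mu) = (0, 1, -2).

Step 2 — invert Sigma (cofactor / det for 3×3, or solve directly):
  Sigma^{-1} = [[0.2771, 0.0241, 0.1084],
 [0.0241, 0.1325, 0.0964],
 [0.1084, 0.0964, 0.4337]].

Step 3 — form the quadratic (x - mu)^T · Sigma^{-1} · (x - mu):
  Sigma^{-1} · (x - mu) = (-0.1928, -0.0602, -0.7711).
  (x - mu)^T · [Sigma^{-1} · (x - mu)] = (0)·(-0.1928) + (1)·(-0.0602) + (-2)·(-0.7711) = 1.4819.

Step 4 — take square root: d = √(1.4819) ≈ 1.2173.

d(x, mu) = √(1.4819) ≈ 1.2173


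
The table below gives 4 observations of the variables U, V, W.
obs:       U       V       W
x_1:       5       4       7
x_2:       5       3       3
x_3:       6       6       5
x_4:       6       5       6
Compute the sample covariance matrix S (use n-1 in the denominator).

Step 1 — column means:
  mean(U) = (5 + 5 + 6 + 6) / 4 = 22/4 = 5.5
  mean(V) = (4 + 3 + 6 + 5) / 4 = 18/4 = 4.5
  mean(W) = (7 + 3 + 5 + 6) / 4 = 21/4 = 5.25

Step 2 — sample covariance S[i,j] = (1/(n-1)) · Σ_k (x_{k,i} - mean_i) · (x_{k,j} - mean_j), with n-1 = 3.
  S[U,U] = ((-0.5)·(-0.5) + (-0.5)·(-0.5) + (0.5)·(0.5) + (0.5)·(0.5)) / 3 = 1/3 = 0.3333
  S[U,V] = ((-0.5)·(-0.5) + (-0.5)·(-1.5) + (0.5)·(1.5) + (0.5)·(0.5)) / 3 = 2/3 = 0.6667
  S[U,W] = ((-0.5)·(1.75) + (-0.5)·(-2.25) + (0.5)·(-0.25) + (0.5)·(0.75)) / 3 = 0.5/3 = 0.1667
  S[V,V] = ((-0.5)·(-0.5) + (-1.5)·(-1.5) + (1.5)·(1.5) + (0.5)·(0.5)) / 3 = 5/3 = 1.6667
  S[V,W] = ((-0.5)·(1.75) + (-1.5)·(-2.25) + (1.5)·(-0.25) + (0.5)·(0.75)) / 3 = 2.5/3 = 0.8333
  S[W,W] = ((1.75)·(1.75) + (-2.25)·(-2.25) + (-0.25)·(-0.25) + (0.75)·(0.75)) / 3 = 8.75/3 = 2.9167

S is symmetric (S[j,i] = S[i,j]). Assembling:

S = [[0.3333, 0.6667, 0.1667],
 [0.6667, 1.6667, 0.8333],
 [0.1667, 0.8333, 2.9167]]


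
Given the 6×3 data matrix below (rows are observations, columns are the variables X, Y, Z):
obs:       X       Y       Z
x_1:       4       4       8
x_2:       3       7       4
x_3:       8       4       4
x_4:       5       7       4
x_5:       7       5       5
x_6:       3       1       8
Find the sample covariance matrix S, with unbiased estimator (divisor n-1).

Step 1 — column means:
  mean(X) = (4 + 3 + 8 + 5 + 7 + 3) / 6 = 30/6 = 5
  mean(Y) = (4 + 7 + 4 + 7 + 5 + 1) / 6 = 28/6 = 4.6667
  mean(Z) = (8 + 4 + 4 + 4 + 5 + 8) / 6 = 33/6 = 5.5

Step 2 — sample covariance S[i,j] = (1/(n-1)) · Σ_k (x_{k,i} - mean_i) · (x_{k,j} - mean_j), with n-1 = 5.
  S[X,X] = ((-1)·(-1) + (-2)·(-2) + (3)·(3) + (0)·(0) + (2)·(2) + (-2)·(-2)) / 5 = 22/5 = 4.4
  S[X,Y] = ((-1)·(-0.6667) + (-2)·(2.3333) + (3)·(-0.6667) + (0)·(2.3333) + (2)·(0.3333) + (-2)·(-3.6667)) / 5 = 2/5 = 0.4
  S[X,Z] = ((-1)·(2.5) + (-2)·(-1.5) + (3)·(-1.5) + (0)·(-1.5) + (2)·(-0.5) + (-2)·(2.5)) / 5 = -10/5 = -2
  S[Y,Y] = ((-0.6667)·(-0.6667) + (2.3333)·(2.3333) + (-0.6667)·(-0.6667) + (2.3333)·(2.3333) + (0.3333)·(0.3333) + (-3.6667)·(-3.6667)) / 5 = 25.3333/5 = 5.0667
  S[Y,Z] = ((-0.6667)·(2.5) + (2.3333)·(-1.5) + (-0.6667)·(-1.5) + (2.3333)·(-1.5) + (0.3333)·(-0.5) + (-3.6667)·(2.5)) / 5 = -17/5 = -3.4
  S[Z,Z] = ((2.5)·(2.5) + (-1.5)·(-1.5) + (-1.5)·(-1.5) + (-1.5)·(-1.5) + (-0.5)·(-0.5) + (2.5)·(2.5)) / 5 = 19.5/5 = 3.9

S is symmetric (S[j,i] = S[i,j]). Assembling:

S = [[4.4, 0.4, -2],
 [0.4, 5.0667, -3.4],
 [-2, -3.4, 3.9]]


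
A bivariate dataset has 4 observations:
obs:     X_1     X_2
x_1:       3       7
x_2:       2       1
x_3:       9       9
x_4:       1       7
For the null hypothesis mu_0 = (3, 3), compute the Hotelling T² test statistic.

Step 1 — sample mean vector:
  mean(X_1) = (3 + 2 + 9 + 1) / 4 = 15/4 = 3.75
  mean(X_2) = (7 + 1 + 9 + 7) / 4 = 24/4 = 6
  x̄ = (3.75, 6),  deviation x̄ - mu_0 = (3.75, 6) - (3, 3) = (0.75, 3).

Step 2 — sample covariance matrix, S[i,j] = (1/(n-1)) · Σ_k (x_{k,i} - mean_i) · (x_{k,j} - mean_j), divisor n-1 = 3:
  S[X_1,X_1] = ((-0.75)·(-0.75) + (-1.75)·(-1.75) + (5.25)·(5.25) + (-2.75)·(-2.75)) / 3 = 38.75/3 = 12.9167
  S[X_1,X_2] = ((-0.75)·(1) + (-1.75)·(-5) + (5.25)·(3) + (-2.75)·(1)) / 3 = 21/3 = 7
  S[X_2,X_2] = ((1)·(1) + (-5)·(-5) + (3)·(3) + (1)·(1)) / 3 = 36/3 = 12
  S = [[12.9167, 7],
 [7, 12]].

Step 3 — invert S. det(S) = 12.9167·12 - (7)² = 106.
  S^{-1} = (1/det) · [[d, -b], [-b, a]] = [[0.1132, -0.066],
 [-0.066, 0.1219]].

Step 4 — quadratic form (x̄ - mu_0)^T · S^{-1} · (x̄ - mu_0):
  S^{-1} · (x̄ - mu_0) = (-0.1132, 0.316),
  (x̄ - mu_0)^T · [...] = (0.75)·(-0.1132) + (3)·(0.316) = 0.8632.

Step 5 — scale by n: T² = 4 · 0.8632 = 3.4528.

T² ≈ 3.4528


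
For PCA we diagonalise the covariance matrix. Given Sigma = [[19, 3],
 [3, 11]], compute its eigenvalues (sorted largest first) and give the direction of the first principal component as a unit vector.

Step 1 — characteristic polynomial of 2×2 Sigma:
  det(Sigma - λI) = λ² - trace · λ + det = 0.
  trace = 19 + 11 = 30, det = 19·11 - (3)² = 200.
Step 2 — discriminant:
  Δ = trace² - 4·det = 900 - 800 = 100.
Step 3 — eigenvalues:
  λ = (trace ± √Δ)/2 = (30 ± 10)/2,
  λ_1 = 20,  λ_2 = 10.

Step 4 — unit eigenvector for λ_1: solve (Sigma - λ_1 I)v = 0. First row:
  (19 - 20)·v_x + (3)·v_y = 0, i.e. (-1)·v_x + (3)·v_y = 0,
  so v ∝ (b, λ_1 - a) = (3, 1) = u.
  ||u|| = √((3)² + (1)²) = √(10) ≈ 3.1623,
  v_1 = u/||u|| ≈ (0.9487, 0.3162) (||v_1|| = 1).

λ_1 = 20,  λ_2 = 10;  v_1 ≈ (0.9487, 0.3162)


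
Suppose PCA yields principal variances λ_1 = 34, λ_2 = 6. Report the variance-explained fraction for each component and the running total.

Step 1 — total variance = trace(Sigma) = Σ λ_i = 34 + 6 = 40.

Step 2 — fraction explained by component i = λ_i / Σ λ:
  PC1: 34/40 = 0.85
  PC2: 6/40 = 0.15

Step 3 — cumulative fraction after k components = (λ_1 + ... + λ_k) / Σ λ:
  k = 1: 34/40 = 0.85
  k = 2: (34 + 6)/40 = 40/40 = 1

Summary (fraction, with percent):

explained: PC1 0.85 (85%), PC2 0.15 (15%);  cumulative: 0.85, 1


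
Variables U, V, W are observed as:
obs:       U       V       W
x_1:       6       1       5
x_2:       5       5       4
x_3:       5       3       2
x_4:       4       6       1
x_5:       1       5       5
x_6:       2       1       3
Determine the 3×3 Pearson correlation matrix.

Step 1 — column means:
  mean(U) = (6 + 5 + 5 + 4 + 1 + 2) / 6 = 23/6 = 3.8333
  mean(V) = (1 + 5 + 3 + 6 + 5 + 1) / 6 = 21/6 = 3.5
  mean(W) = (5 + 4 + 2 + 1 + 5 + 3) / 6 = 20/6 = 3.3333

Step 2 — sample variances and covariances s[i,j] = (1/(n-1)) · Σ_k (x_{k,i} - mean_i) · (x_{k,j} - mean_j), with n-1 = 5:
  s[U,U] = ((2.1667)·(2.1667) + (1.1667)·(1.1667) + (1.1667)·(1.1667) + (0.1667)·(0.1667) + (-2.8333)·(-2.8333) + (-1.8333)·(-1.8333)) / 5 = 18.8333/5 = 3.7667
  s[U,V] = ((2.1667)·(-2.5) + (1.1667)·(1.5) + (1.1667)·(-0.5) + (0.1667)·(2.5) + (-2.8333)·(1.5) + (-1.8333)·(-2.5)) / 5 = -3.5/5 = -0.7
  s[U,W] = ((2.1667)·(1.6667) + (1.1667)·(0.6667) + (1.1667)·(-1.3333) + (0.1667)·(-2.3333) + (-2.8333)·(1.6667) + (-1.8333)·(-0.3333)) / 5 = -1.6667/5 = -0.3333
  s[V,V] = ((-2.5)·(-2.5) + (1.5)·(1.5) + (-0.5)·(-0.5) + (2.5)·(2.5) + (1.5)·(1.5) + (-2.5)·(-2.5)) / 5 = 23.5/5 = 4.7
  s[V,W] = ((-2.5)·(1.6667) + (1.5)·(0.6667) + (-0.5)·(-1.3333) + (2.5)·(-2.3333) + (1.5)·(1.6667) + (-2.5)·(-0.3333)) / 5 = -5/5 = -1
  s[W,W] = ((1.6667)·(1.6667) + (0.6667)·(0.6667) + (-1.3333)·(-1.3333) + (-2.3333)·(-2.3333) + (1.6667)·(1.6667) + (-0.3333)·(-0.3333)) / 5 = 13.3333/5 = 2.6667
  Sample standard deviations s_i = √(s[i,i]):
  s(U) = √(3.7667) = 1.9408
  s(V) = √(4.7) = 2.1679
  s(W) = √(2.6667) = 1.633

Step 3 — r_{ij} = s_{ij} / (s_i · s_j):
  r[U,U] = 1 (diagonal).
  r[U,V] = -0.7 / (1.9408 · 2.1679) = -0.7 / 4.2075 = -0.1664
  r[U,W] = -0.3333 / (1.9408 · 1.633) = -0.3333 / 3.1693 = -0.1052
  r[V,V] = 1 (diagonal).
  r[V,W] = -1 / (2.1679 · 1.633) = -1 / 3.5402 = -0.2825
  r[W,W] = 1 (diagonal).

R is symmetric with unit diagonal. Assembling:

R = [[1, -0.1664, -0.1052],
 [-0.1664, 1, -0.2825],
 [-0.1052, -0.2825, 1]]


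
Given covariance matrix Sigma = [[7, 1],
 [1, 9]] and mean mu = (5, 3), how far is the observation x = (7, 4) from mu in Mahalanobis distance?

Step 1 — centre the observation: (x - mu) = (2, 1).

Step 2 — invert Sigma. det(Sigma) = 7·9 - (1)² = 62.
  Sigma^{-1} = (1/det) · [[d, -b], [-b, a]] = [[0.1452, -0.0161],
 [-0.0161, 0.1129]].

Step 3 — form the quadratic (x - mu)^T · Sigma^{-1} · (x - mu):
  Sigma^{-1} · (x - mu) = (0.2742, 0.0806).
  (x - mu)^T · [Sigma^{-1} · (x - mu)] = (2)·(0.2742) + (1)·(0.0806) = 0.629.

Step 4 — take square root: d = √(0.629) ≈ 0.7931.

d(x, mu) = √(0.629) ≈ 0.7931


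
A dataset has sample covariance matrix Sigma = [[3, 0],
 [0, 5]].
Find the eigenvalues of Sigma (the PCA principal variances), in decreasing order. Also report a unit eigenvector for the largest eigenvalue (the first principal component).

Step 1 — characteristic polynomial of 2×2 Sigma:
  det(Sigma - λI) = λ² - trace · λ + det = 0.
  trace = 3 + 5 = 8, det = 3·5 - (0)² = 15.
Step 2 — discriminant:
  Δ = trace² - 4·det = 64 - 60 = 4.
Step 3 — eigenvalues:
  λ = (trace ± √Δ)/2 = (8 ± 2)/2,
  λ_1 = 5,  λ_2 = 3.

Step 4 — unit eigenvector for λ_1: Sigma is diagonal, so its eigenvectors are the coordinate axes. λ_1 = 5 is the diagonal entry on the second coordinate axis, hence
  v_1 = (0, 1) (||v_1|| = 1).

λ_1 = 5,  λ_2 = 3;  v_1 ≈ (0, 1)


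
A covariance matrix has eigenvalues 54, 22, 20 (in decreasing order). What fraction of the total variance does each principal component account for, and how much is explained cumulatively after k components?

Step 1 — total variance = trace(Sigma) = Σ λ_i = 54 + 22 + 20 = 96.

Step 2 — fraction explained by component i = λ_i / Σ λ:
  PC1: 54/96 = 0.5625
  PC2: 22/96 = 0.2292
  PC3: 20/96 = 0.2083

Step 3 — cumulative fraction after k components = (λ_1 + ... + λ_k) / Σ λ:
  k = 1: 54/96 = 0.5625
  k = 2: (54 + 22)/96 = 76/96 = 0.7917
  k = 3: (54 + 22 + 20)/96 = 96/96 = 1

Summary (fraction, with percent):

explained: PC1 0.5625 (56.25%), PC2 0.2292 (22.92%), PC3 0.2083 (20.83%);  cumulative: 0.5625, 0.7917, 1


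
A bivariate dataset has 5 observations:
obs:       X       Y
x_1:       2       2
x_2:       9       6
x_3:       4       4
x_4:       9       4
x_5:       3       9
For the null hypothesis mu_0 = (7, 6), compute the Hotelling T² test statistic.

Step 1 — sample mean vector:
  mean(X) = (2 + 9 + 4 + 9 + 3) / 5 = 27/5 = 5.4
  mean(Y) = (2 + 6 + 4 + 4 + 9) / 5 = 25/5 = 5
  x̄ = (5.4, 5),  deviation x̄ - mu_0 = (5.4, 5) - (7, 6) = (-1.6, -1).

Step 2 — sample covariance matrix, S[i,j] = (1/(n-1)) · Σ_k (x_{k,i} - mean_i) · (x_{k,j} - mean_j), divisor n-1 = 4:
  S[X,X] = ((-3.4)·(-3.4) + (3.6)·(3.6) + (-1.4)·(-1.4) + (3.6)·(3.6) + (-2.4)·(-2.4)) / 4 = 45.2/4 = 11.3
  S[X,Y] = ((-3.4)·(-3) + (3.6)·(1) + (-1.4)·(-1) + (3.6)·(-1) + (-2.4)·(4)) / 4 = 2/4 = 0.5
  S[Y,Y] = ((-3)·(-3) + (1)·(1) + (-1)·(-1) + (-1)·(-1) + (4)·(4)) / 4 = 28/4 = 7
  S = [[11.3, 0.5],
 [0.5, 7]].

Step 3 — invert S. det(S) = 11.3·7 - (0.5)² = 78.85.
  S^{-1} = (1/det) · [[d, -b], [-b, a]] = [[0.0888, -0.0063],
 [-0.0063, 0.1433]].

Step 4 — quadratic form (x̄ - mu_0)^T · S^{-1} · (x̄ - mu_0):
  S^{-1} · (x̄ - mu_0) = (-0.1357, -0.1332),
  (x̄ - mu_0)^T · [...] = (-1.6)·(-0.1357) + (-1)·(-0.1332) = 0.3503.

Step 5 — scale by n: T² = 5 · 0.3503 = 1.7514.

T² ≈ 1.7514


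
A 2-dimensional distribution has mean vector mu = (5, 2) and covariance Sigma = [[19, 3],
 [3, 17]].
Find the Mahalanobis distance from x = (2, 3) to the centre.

Step 1 — centre the observation: (x - mu) = (-3, 1).

Step 2 — invert Sigma. det(Sigma) = 19·17 - (3)² = 314.
  Sigma^{-1} = (1/det) · [[d, -b], [-b, a]] = [[0.0541, -0.0096],
 [-0.0096, 0.0605]].

Step 3 — form the quadratic (x - mu)^T · Sigma^{-1} · (x - mu):
  Sigma^{-1} · (x - mu) = (-0.172, 0.0892).
  (x - mu)^T · [Sigma^{-1} · (x - mu)] = (-3)·(-0.172) + (1)·(0.0892) = 0.6051.

Step 4 — take square root: d = √(0.6051) ≈ 0.7779.

d(x, mu) = √(0.6051) ≈ 0.7779


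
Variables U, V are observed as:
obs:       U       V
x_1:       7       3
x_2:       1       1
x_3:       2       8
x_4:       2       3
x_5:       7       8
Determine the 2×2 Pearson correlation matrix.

Step 1 — column means:
  mean(U) = (7 + 1 + 2 + 2 + 7) / 5 = 19/5 = 3.8
  mean(V) = (3 + 1 + 8 + 3 + 8) / 5 = 23/5 = 4.6

Step 2 — sample variances and covariances s[i,j] = (1/(n-1)) · Σ_k (x_{k,i} - mean_i) · (x_{k,j} - mean_j), with n-1 = 4:
  s[U,U] = ((3.2)·(3.2) + (-2.8)·(-2.8) + (-1.8)·(-1.8) + (-1.8)·(-1.8) + (3.2)·(3.2)) / 4 = 34.8/4 = 8.7
  s[U,V] = ((3.2)·(-1.6) + (-2.8)·(-3.6) + (-1.8)·(3.4) + (-1.8)·(-1.6) + (3.2)·(3.4)) / 4 = 12.6/4 = 3.15
  s[V,V] = ((-1.6)·(-1.6) + (-3.6)·(-3.6) + (3.4)·(3.4) + (-1.6)·(-1.6) + (3.4)·(3.4)) / 4 = 41.2/4 = 10.3
  Sample standard deviations s_i = √(s[i,i]):
  s(U) = √(8.7) = 2.9496
  s(V) = √(10.3) = 3.2094

Step 3 — r_{ij} = s_{ij} / (s_i · s_j):
  r[U,U] = 1 (diagonal).
  r[U,V] = 3.15 / (2.9496 · 3.2094) = 3.15 / 9.4663 = 0.3328
  r[V,V] = 1 (diagonal).

R is symmetric with unit diagonal. Assembling:

R = [[1, 0.3328],
 [0.3328, 1]]


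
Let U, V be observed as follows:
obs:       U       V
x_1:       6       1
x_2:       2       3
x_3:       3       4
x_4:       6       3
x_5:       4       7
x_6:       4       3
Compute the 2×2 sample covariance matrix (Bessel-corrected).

Step 1 — column means:
  mean(U) = (6 + 2 + 3 + 6 + 4 + 4) / 6 = 25/6 = 4.1667
  mean(V) = (1 + 3 + 4 + 3 + 7 + 3) / 6 = 21/6 = 3.5

Step 2 — sample covariance S[i,j] = (1/(n-1)) · Σ_k (x_{k,i} - mean_i) · (x_{k,j} - mean_j), with n-1 = 5.
  S[U,U] = ((1.8333)·(1.8333) + (-2.1667)·(-2.1667) + (-1.1667)·(-1.1667) + (1.8333)·(1.8333) + (-0.1667)·(-0.1667) + (-0.1667)·(-0.1667)) / 5 = 12.8333/5 = 2.5667
  S[U,V] = ((1.8333)·(-2.5) + (-2.1667)·(-0.5) + (-1.1667)·(0.5) + (1.8333)·(-0.5) + (-0.1667)·(3.5) + (-0.1667)·(-0.5)) / 5 = -5.5/5 = -1.1
  S[V,V] = ((-2.5)·(-2.5) + (-0.5)·(-0.5) + (0.5)·(0.5) + (-0.5)·(-0.5) + (3.5)·(3.5) + (-0.5)·(-0.5)) / 5 = 19.5/5 = 3.9

S is symmetric (S[j,i] = S[i,j]). Assembling:

S = [[2.5667, -1.1],
 [-1.1, 3.9]]


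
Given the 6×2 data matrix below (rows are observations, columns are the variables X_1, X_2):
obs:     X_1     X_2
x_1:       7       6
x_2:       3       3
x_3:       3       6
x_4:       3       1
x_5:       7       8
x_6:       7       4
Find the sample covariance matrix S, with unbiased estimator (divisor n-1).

Step 1 — column means:
  mean(X_1) = (7 + 3 + 3 + 3 + 7 + 7) / 6 = 30/6 = 5
  mean(X_2) = (6 + 3 + 6 + 1 + 8 + 4) / 6 = 28/6 = 4.6667

Step 2 — sample covariance S[i,j] = (1/(n-1)) · Σ_k (x_{k,i} - mean_i) · (x_{k,j} - mean_j), with n-1 = 5.
  S[X_1,X_1] = ((2)·(2) + (-2)·(-2) + (-2)·(-2) + (-2)·(-2) + (2)·(2) + (2)·(2)) / 5 = 24/5 = 4.8
  S[X_1,X_2] = ((2)·(1.3333) + (-2)·(-1.6667) + (-2)·(1.3333) + (-2)·(-3.6667) + (2)·(3.3333) + (2)·(-0.6667)) / 5 = 16/5 = 3.2
  S[X_2,X_2] = ((1.3333)·(1.3333) + (-1.6667)·(-1.6667) + (1.3333)·(1.3333) + (-3.6667)·(-3.6667) + (3.3333)·(3.3333) + (-0.6667)·(-0.6667)) / 5 = 31.3333/5 = 6.2667

S is symmetric (S[j,i] = S[i,j]). Assembling:

S = [[4.8, 3.2],
 [3.2, 6.2667]]


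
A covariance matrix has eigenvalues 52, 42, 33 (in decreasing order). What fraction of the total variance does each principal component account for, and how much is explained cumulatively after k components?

Step 1 — total variance = trace(Sigma) = Σ λ_i = 52 + 42 + 33 = 127.

Step 2 — fraction explained by component i = λ_i / Σ λ:
  PC1: 52/127 = 0.4094
  PC2: 42/127 = 0.3307
  PC3: 33/127 = 0.2598

Step 3 — cumulative fraction after k components = (λ_1 + ... + λ_k) / Σ λ:
  k = 1: 52/127 = 0.4094
  k = 2: (52 + 42)/127 = 94/127 = 0.7402
  k = 3: (52 + 42 + 33)/127 = 127/127 = 1

Summary (fraction, with percent):

explained: PC1 0.4094 (40.94%), PC2 0.3307 (33.07%), PC3 0.2598 (25.98%);  cumulative: 0.4094, 0.7402, 1


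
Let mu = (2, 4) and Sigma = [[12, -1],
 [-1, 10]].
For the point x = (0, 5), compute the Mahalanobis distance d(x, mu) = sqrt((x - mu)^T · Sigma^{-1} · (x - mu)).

Step 1 — centre the observation: (x - mu) = (-2, 1).

Step 2 — invert Sigma. det(Sigma) = 12·10 - (-1)² = 119.
  Sigma^{-1} = (1/det) · [[d, -b], [-b, a]] = [[0.084, 0.0084],
 [0.0084, 0.1008]].

Step 3 — form the quadratic (x - mu)^T · Sigma^{-1} · (x - mu):
  Sigma^{-1} · (x - mu) = (-0.1597, 0.084).
  (x - mu)^T · [Sigma^{-1} · (x - mu)] = (-2)·(-0.1597) + (1)·(0.084) = 0.4034.

Step 4 — take square root: d = √(0.4034) ≈ 0.6351.

d(x, mu) = √(0.4034) ≈ 0.6351


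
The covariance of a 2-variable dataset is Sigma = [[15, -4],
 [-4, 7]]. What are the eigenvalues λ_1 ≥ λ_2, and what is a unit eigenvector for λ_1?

Step 1 — characteristic polynomial of 2×2 Sigma:
  det(Sigma - λI) = λ² - trace · λ + det = 0.
  trace = 15 + 7 = 22, det = 15·7 - (-4)² = 89.
Step 2 — discriminant:
  Δ = trace² - 4·det = 484 - 356 = 128.
Step 3 — eigenvalues:
  λ = (trace ± √Δ)/2 = (22 ± 11.3137)/2,
  λ_1 = 16.6569,  λ_2 = 5.3431.

Step 4 — unit eigenvector for λ_1: solve (Sigma - λ_1 I)v = 0. First row:
  (15 - 16.6569)·v_x + (-4)·v_y = 0, i.e. (-1.6569)·v_x + (-4)·v_y = 0,
  so v ∝ (b, λ_1 - a) = (-4, 1.6569); multiply by -1 so the first entry is positive: u = (4, -1.6569).
  ||u|| = √((4)² + (-1.6569)²) = √(18.7452) ≈ 4.3296,
  v_1 = u/||u|| ≈ (0.9239, -0.3827) (||v_1|| = 1).

λ_1 = 16.6569,  λ_2 = 5.3431;  v_1 ≈ (0.9239, -0.3827)
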